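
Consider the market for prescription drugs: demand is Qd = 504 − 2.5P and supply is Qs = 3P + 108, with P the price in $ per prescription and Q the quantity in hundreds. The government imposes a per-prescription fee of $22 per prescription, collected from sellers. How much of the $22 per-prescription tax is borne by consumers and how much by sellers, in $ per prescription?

Without the tax, 504 − 2.5P = 3P + 108 gives 5.5P = 396, so P* = $72 and Q* = 324.
With the tax collected from sellers, supply shifts: Qs = 3(P − 22) + 108.
Solving gives Q = 294 with consumers paying $84 and sellers receiving $62 (the $22 wedge).
Burden on consumers: $12; on sellers: $10. (They sum to $22.)

Consumers bear $12 per prescription; sellers bear $10 per prescription.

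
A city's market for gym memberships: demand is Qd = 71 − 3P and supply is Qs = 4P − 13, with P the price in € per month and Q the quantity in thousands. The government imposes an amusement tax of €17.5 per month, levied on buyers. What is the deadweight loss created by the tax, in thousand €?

Deadweight loss = €262.5 thousand.

Before the tax: set 71 − 3P = 4P − 13 → P* = €12, Q* = 35.
With the tax collected from buyers, demand (in seller-price terms) shifts: Qd = 71 − 3(P + 17.5).
Solving gives Q = 5 with buyers paying €22 and suppliers receiving €4.5 (the €17.5 wedge).
Quantity falls by |ΔQ| = |35 − 5| = 30.
DWL = ½ · t · |ΔQ| = ½ · 17.5 · 30 = €262.5.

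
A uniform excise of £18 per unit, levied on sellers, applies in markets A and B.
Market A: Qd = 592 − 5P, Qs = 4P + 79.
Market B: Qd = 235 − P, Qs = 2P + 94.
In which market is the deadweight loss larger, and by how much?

Market A: pre-tax P* = £57, Q* = 307; post-tax Q = 267; deadweight loss = £360.
Market B: pre-tax P* = £47, Q* = 188; post-tax Q = 176; deadweight loss = £108.
Difference: £360 vs £108 → market A is larger by £252.

Market A, by £252.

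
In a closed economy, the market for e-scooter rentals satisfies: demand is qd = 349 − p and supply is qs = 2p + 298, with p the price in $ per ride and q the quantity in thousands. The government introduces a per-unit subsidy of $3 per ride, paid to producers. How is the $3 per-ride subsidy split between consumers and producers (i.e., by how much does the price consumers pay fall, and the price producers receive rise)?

Consumers gain $2 per ride; producers gain $1 per ride.

Without the subsidy, 349 − p = 2p + 298 gives 3p = 51, so p* = $17 and q* = 332.
With a per-unit subsidy paid to producers, each receives p + 3 per unit sold, so supply becomes qs = 2(p + 3) + 298.
Solving gives q = 334 with consumers paying $15 and producers receiving $18 (the $3 wedge).
Gain to consumers: $2; to producers: $1. (They sum to $3.)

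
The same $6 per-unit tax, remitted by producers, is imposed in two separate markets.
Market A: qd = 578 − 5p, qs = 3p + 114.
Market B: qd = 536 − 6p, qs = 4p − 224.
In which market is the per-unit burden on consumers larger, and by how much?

Market A: pre-tax p* = $58, q* = 288; post-tax q = 276.75; per-unit burden on consumers = $2.25.
Market B: pre-tax p* = $76, q* = 80; post-tax q = 65.6; per-unit burden on consumers = $2.4.
Difference: $2.25 vs $2.4 → market B is larger by $0.15.

Market B, by $0.15.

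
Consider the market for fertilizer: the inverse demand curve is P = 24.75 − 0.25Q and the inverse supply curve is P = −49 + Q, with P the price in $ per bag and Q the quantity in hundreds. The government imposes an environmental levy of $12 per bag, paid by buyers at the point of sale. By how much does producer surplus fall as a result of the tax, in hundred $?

Producer surplus falls by $520.32 hundred.

Inverting to Q(P) form: Qd = 99 − 4P; Qs = P + 49.
Before the tax: set 99 − 4P = P + 49 → P* = $10, Q* = 59.
With the tax collected from buyers, demand (in seller-price terms) shifts: Qd = 99 − 4(P + 12).
New equilibrium: buyers pay $12.4, sellers receive $0.4, Q = 49.4. (Wedge: Pb − Ps = 12.)
ΔPS is the trapezoid between Q = 49.4 and Q = 59 of height $9.6: ½ · (59 + 49.4) · 9.6 = $520.32.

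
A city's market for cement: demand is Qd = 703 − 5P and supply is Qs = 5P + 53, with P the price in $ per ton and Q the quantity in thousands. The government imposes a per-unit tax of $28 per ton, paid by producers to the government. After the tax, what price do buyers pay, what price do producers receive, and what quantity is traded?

Buyers pay $79; producers receive $51; quantity = 308.

Without the tax, 703 − 5P = 5P + 53 gives 10P = 650, so P* = $65 and Q* = 378.
With the tax collected from producers, supply shifts: Qs = 5(P − 28) + 53.
New equilibrium: buyers pay $79, producers receive $51, Q = 308. (Wedge: Pb − Ps = 28.)
The less price-elastic side of the market bears the larger share of a per-unit tax.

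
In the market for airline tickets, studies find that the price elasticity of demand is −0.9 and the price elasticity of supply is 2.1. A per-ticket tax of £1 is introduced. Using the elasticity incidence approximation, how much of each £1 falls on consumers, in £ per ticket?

Incidence ratio: consumers' share ≈ εs / (εs + |εd|) = 2.1 / (2.1 + 0.9) = 0.7.
So consumers bear ≈ 0.7 × £1 = £0.7; suppliers bear £0.3.

Consumers bear ≈ £0.7 per ticket.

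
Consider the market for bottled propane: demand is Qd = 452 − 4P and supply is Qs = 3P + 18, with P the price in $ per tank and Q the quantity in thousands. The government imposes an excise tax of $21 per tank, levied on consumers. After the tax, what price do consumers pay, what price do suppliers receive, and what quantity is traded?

Consumers pay $71; suppliers receive $50; quantity = 168.

Without the tax, 452 − 4P = 3P + 18 gives 7P = 434, so P* = $62 and Q* = 204.
With the tax collected from consumers, demand (in seller-price terms) shifts: Qd = 452 − 4(P + 21).
New equilibrium: consumers pay $71, suppliers receive $50, Q = 168. (Wedge: Pb − Ps = 21.)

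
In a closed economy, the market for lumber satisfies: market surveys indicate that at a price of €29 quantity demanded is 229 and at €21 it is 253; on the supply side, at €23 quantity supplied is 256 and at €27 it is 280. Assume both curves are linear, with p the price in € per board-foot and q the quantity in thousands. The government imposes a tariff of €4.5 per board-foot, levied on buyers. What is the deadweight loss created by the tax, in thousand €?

Deadweight loss = €20.25 thousand.

Demand slope: (253 − 229)/(21 − 29) = -3, so qd = 316 − 3p.
Supply slope: (280 − 256)/(27 − 23) = 6, so qs = 6p + 118.
Before the tax: set 316 − 3p = 6p + 118 → p* = €22, q* = 250.
With the tax collected from buyers, demand (in seller-price terms) shifts: qd = 316 − 3(p + 4.5).
Solving gives q = 241 with buyers paying €25 and producers receiving €20.5 (the €4.5 wedge).
Quantity falls by |ΔQ| = |250 − 241| = 9.
DWL = ½ · t · |ΔQ| = ½ · 4.5 · 9 = €20.25.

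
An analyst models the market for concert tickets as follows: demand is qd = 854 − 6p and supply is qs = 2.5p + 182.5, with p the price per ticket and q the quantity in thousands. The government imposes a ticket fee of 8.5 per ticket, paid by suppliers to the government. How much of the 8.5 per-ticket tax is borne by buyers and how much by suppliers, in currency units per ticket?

Before the tax: set 854 − 6p = 2.5p + 182.5 → p* = 79, q* = 380.
With the tax collected from suppliers, supply shifts: qs = 2.5(p − 8.5) + 182.5.
New equilibrium: buyers pay 81.5, suppliers receive 73, q = 365. (Wedge: pb − ps = 8.5.)
Burden on buyers: 2.5; on suppliers: 6. (They sum to 8.5.)

Buyers bear 2.5 per ticket; suppliers bear 6 per ticket.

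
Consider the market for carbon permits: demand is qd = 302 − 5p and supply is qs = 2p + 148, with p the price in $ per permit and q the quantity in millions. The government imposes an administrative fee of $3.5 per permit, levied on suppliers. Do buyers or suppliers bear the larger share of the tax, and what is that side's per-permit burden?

Before the tax: set 302 − 5p = 2p + 148 → p* = $22, q* = 192.
With the tax collected from suppliers, supply shifts: qs = 2(p − 3.5) + 148.
Solving gives q = 187 with buyers paying $23 and suppliers receiving $19.5 (the $3.5 wedge).
Per-permit burden: buyers $1, suppliers $2.5.
Suppliers take the larger share because supply is less price-elastic here (demand slope 5 vs supply slope 2).
The less price-elastic side of the market bears the larger share of a per-unit tax.

Suppliers bear the larger share: $2.5 per permit.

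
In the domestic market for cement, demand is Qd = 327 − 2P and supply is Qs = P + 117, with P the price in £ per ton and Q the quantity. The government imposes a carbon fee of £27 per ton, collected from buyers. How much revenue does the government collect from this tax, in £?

Without the tax, 327 − 2P = P + 117 gives 3P = 210, so P* = £70 and Q* = 187.
With the tax collected from buyers, demand (in seller-price terms) shifts: Qd = 327 − 2(P + 27).
Solving gives Q = 169 with buyers paying £79 and producers receiving £52 (the £27 wedge).
Revenue = t · Q = 27 · 169 = £4563.

Tax revenue = £4563.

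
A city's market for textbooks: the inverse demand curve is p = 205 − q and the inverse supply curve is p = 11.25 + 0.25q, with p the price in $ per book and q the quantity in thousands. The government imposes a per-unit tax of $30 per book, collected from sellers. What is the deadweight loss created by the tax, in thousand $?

Rewrite in direct form: qd = 205 − p and qs = 4p − 45.
Before the tax: set 205 − p = 4p − 45 → p* = $50, q* = 155.
With the tax collected from sellers, supply shifts: qs = 4(p − 30) − 45.
New equilibrium: buyers pay $74, sellers receive $44, q = 131. (Wedge: pb − ps = 30.)
Quantity falls by |ΔQ| = |155 − 131| = 24.
DWL = ½ · t · |ΔQ| = ½ · 30 · 24 = $360.

Deadweight loss = $360 thousand.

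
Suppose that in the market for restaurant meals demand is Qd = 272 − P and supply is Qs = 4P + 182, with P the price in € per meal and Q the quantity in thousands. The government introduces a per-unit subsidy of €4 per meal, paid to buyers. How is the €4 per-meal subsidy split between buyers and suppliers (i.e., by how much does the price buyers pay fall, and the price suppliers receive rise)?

Buyers gain €3.2 per meal; suppliers gain €0.8 per meal.

Without the subsidy, 272 − P = 4P + 182 gives 5P = 90, so P* = €18 and Q* = 254.
With a per-unit subsidy paid to buyers, each effectively pays P − 4, so demand becomes Qd = 272 − (P − 4).
Solving gives Q = 257.2 with buyers paying €14.8 and suppliers receiving €18.8 (the €4 wedge).
Gain to buyers: €3.2; to suppliers: €0.8. (They sum to €4.)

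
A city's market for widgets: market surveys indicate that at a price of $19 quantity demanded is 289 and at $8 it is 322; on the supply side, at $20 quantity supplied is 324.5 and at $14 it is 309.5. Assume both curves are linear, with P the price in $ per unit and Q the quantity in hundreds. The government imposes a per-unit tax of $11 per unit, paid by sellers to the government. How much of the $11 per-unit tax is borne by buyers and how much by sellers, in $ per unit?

Buyers bear $5 per unit; sellers bear $6 per unit.

Demand slope: (322 − 289)/(8 − 19) = -3, so Qd = 346 − 3P.
Supply slope: (309.5 − 324.5)/(14 − 20) = 2.5, so Qs = 2.5P + 274.5.
Before the tax: set 346 − 3P = 2.5P + 274.5 → P* = $13, Q* = 307.
With the tax collected from sellers, supply shifts: Qs = 2.5(P − 11) + 274.5.
New equilibrium: buyers pay $18, sellers receive $7, Q = 292. (Wedge: Pb − Ps = 11.)
Burden on buyers: $5; on sellers: $6. (They sum to $11.)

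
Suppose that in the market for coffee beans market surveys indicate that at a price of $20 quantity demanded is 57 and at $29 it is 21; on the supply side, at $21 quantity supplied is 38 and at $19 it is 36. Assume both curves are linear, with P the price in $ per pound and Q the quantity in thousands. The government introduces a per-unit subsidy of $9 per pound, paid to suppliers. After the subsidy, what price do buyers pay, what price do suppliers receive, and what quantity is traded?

Demand slope: (21 − 57)/(29 − 20) = -4, so Qd = 137 − 4P.
Supply slope: (36 − 38)/(19 − 21) = 1, so Qs = P + 17.
Without the subsidy, 137 − 4P = P + 17 gives 5P = 120, so P* = $24 and Q* = 41.
With a per-unit subsidy paid to suppliers, each receives P + 9 per unit sold, so supply becomes Qs = (P + 9) + 17.
Solving gives Q = 48.2 with buyers paying $22.2 and suppliers receiving $31.2 (the $9 wedge).

Buyers pay $22.2; suppliers receive $31.2; quantity = 48.2.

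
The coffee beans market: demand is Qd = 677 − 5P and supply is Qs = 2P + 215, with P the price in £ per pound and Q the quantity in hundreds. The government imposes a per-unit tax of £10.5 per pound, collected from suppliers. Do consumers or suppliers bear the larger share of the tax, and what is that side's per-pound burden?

Without the tax, 677 − 5P = 2P + 215 gives 7P = 462, so P* = £66 and Q* = 347.
With the tax collected from suppliers, supply shifts: Qs = 2(P − 10.5) + 215.
Solving gives Q = 332 with consumers paying £69 and suppliers receiving £58.5 (the £10.5 wedge).
Per-pound burden: consumers £3, suppliers £7.5.
Suppliers take the larger share because supply is less price-elastic here (demand slope 5 vs supply slope 2).

Suppliers bear the larger share: £7.5 per pound.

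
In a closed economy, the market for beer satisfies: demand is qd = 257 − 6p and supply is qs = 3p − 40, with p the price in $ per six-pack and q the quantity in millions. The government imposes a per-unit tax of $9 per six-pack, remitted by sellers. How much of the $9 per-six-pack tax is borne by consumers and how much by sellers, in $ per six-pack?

Consumers bear $3 per six-pack; sellers bear $6 per six-pack.

Without the tax, 257 − 6p = 3p − 40 gives 9p = 297, so p* = $33 and q* = 59.
With the tax collected from sellers, supply shifts: qs = 3(p − 9) − 40.
Solving gives q = 41 with consumers paying $36 and sellers receiving $27 (the $9 wedge).
Burden on consumers: $3; on sellers: $6. (They sum to $9.)
The less price-elastic side of the market bears the larger share of a per-unit tax.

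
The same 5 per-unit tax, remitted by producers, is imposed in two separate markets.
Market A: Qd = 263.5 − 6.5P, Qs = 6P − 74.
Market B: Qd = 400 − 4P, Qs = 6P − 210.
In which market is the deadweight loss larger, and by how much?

Market A: pre-tax P* = 27, Q* = 88; post-tax Q = 72.4; deadweight loss = 39.
Market B: pre-tax P* = 61, Q* = 156; post-tax Q = 144; deadweight loss = 30.
Difference: 39 vs 30 → market A is larger by 9.

Market A, by 9.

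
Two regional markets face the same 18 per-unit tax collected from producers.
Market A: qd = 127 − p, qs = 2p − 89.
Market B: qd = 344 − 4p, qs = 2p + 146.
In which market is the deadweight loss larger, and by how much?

Market B, by 108.

Market A: pre-tax p* = 72, q* = 55; post-tax q = 43; deadweight loss = 108.
Market B: pre-tax p* = 33, q* = 212; post-tax q = 188; deadweight loss = 216.
Difference: 108 vs 216 → market B is larger by 108.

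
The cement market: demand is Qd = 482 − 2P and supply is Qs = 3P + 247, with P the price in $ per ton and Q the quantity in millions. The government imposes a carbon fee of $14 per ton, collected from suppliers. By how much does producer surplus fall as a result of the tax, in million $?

Producer surplus falls by $2125.76 million.

Before the tax: set 482 − 2P = 3P + 247 → P* = $47, Q* = 388.
With the tax collected from suppliers, supply shifts: Qs = 3(P − 14) + 247.
New equilibrium: consumers pay $55.4, suppliers receive $41.4, Q = 371.2. (Wedge: Pb − Ps = 14.)
ΔPS is the trapezoid between Q = 371.2 and Q = 388 of height $5.6: ½ · (388 + 371.2) · 5.6 = $2125.76.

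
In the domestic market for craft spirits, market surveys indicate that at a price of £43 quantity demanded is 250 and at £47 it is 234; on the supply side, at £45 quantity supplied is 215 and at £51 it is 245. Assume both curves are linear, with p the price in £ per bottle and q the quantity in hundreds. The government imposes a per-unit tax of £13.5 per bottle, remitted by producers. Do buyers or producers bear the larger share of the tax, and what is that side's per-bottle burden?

Buyers bear the larger share: £7.5 per bottle.

Demand slope: (234 − 250)/(47 − 43) = -4, so qd = 422 − 4p.
Supply slope: (245 − 215)/(51 − 45) = 5, so qs = 5p − 10.
Without the tax, 422 − 4p = 5p − 10 gives 9p = 432, so p* = £48 and q* = 230.
With the tax collected from producers, supply shifts: qs = 5(p − 13.5) − 10.
New equilibrium: buyers pay £55.5, producers receive £42, q = 200. (Wedge: pb − ps = 13.5.)
Per-bottle burden: buyers £7.5, producers £6.
Buyers take the larger share because demand is less price-elastic here (demand slope 4 vs supply slope 5).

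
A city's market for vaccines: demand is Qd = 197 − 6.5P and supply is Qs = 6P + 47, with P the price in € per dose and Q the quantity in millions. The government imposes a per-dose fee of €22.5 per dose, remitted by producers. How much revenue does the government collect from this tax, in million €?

Tax revenue = €1098 million.

Before the tax: set 197 − 6.5P = 6P + 47 → P* = €12, Q* = 119.
With the tax collected from producers, supply shifts: Qs = 6(P − 22.5) + 47.
Solving gives Q = 48.8 with buyers paying €22.8 and producers receiving €0.3 (the €22.5 wedge).
Revenue = t · Q = 22.5 · 48.8 = €1098.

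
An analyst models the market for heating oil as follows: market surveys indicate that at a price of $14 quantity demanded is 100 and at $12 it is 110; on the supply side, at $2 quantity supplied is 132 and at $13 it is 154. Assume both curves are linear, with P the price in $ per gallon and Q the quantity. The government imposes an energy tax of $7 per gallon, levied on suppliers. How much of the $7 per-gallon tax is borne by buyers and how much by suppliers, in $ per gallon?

Demand slope: (110 − 100)/(12 − 14) = -5, so Qd = 170 − 5P.
Supply slope: (154 − 132)/(13 − 2) = 2, so Qs = 2P + 128.
Without the tax, 170 − 5P = 2P + 128 gives 7P = 42, so P* = $6 and Q* = 140.
With the tax collected from suppliers, supply shifts: Qs = 2(P − 7) + 128.
New equilibrium: buyers pay $8, suppliers receive $1, Q = 130. (Wedge: Pb − Ps = 7.)
Burden on buyers: $2; on suppliers: $5. (They sum to $7.)
The less price-elastic side of the market bears the larger share of a per-unit tax.

Buyers bear $2 per gallon; suppliers bear $5 per gallon.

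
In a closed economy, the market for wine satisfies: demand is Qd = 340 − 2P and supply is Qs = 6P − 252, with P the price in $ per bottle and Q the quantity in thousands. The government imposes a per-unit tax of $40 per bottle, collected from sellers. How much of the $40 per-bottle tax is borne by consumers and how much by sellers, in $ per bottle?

Consumers bear $30 per bottle; sellers bear $10 per bottle.

Without the tax, 340 − 2P = 6P − 252 gives 8P = 592, so P* = $74 and Q* = 192.
With the tax collected from sellers, supply shifts: Qs = 6(P − 40) − 252.
Solving gives Q = 132 with consumers paying $104 and sellers receiving $64 (the $40 wedge).
Burden on consumers: $30; on sellers: $10. (They sum to $40.)
The less price-elastic side of the market bears the larger share of a per-unit tax.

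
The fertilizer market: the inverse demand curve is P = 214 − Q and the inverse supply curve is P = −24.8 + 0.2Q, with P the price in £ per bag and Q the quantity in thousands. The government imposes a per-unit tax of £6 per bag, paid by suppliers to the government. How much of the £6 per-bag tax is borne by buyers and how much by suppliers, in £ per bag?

Inverting to Q(P) form: Qd = 214 − P; Qs = 5P + 124.
Before the tax: set 214 − P = 5P + 124 → P* = £15, Q* = 199.
With the tax collected from suppliers, supply shifts: Qs = 5(P − 6) + 124.
New equilibrium: buyers pay £20, suppliers receive £14, Q = 194. (Wedge: Pb − Ps = 6.)
Burden on buyers: £5; on suppliers: £1. (They sum to £6.)
The less price-elastic side of the market bears the larger share of a per-unit tax.

Buyers bear £5 per bag; suppliers bear £1 per bag.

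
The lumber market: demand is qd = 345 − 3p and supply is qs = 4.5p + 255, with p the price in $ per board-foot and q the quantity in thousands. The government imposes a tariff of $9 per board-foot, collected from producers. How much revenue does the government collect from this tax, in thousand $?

Tax revenue = $2635.2 thousand.

Without the tax, 345 − 3p = 4.5p + 255 gives 7.5p = 90, so p* = $12 and q* = 309.
With the tax collected from producers, supply shifts: qs = 4.5(p − 9) + 255.
Solving gives q = 292.8 with consumers paying $17.4 and producers receiving $8.4 (the $9 wedge).
Revenue = t · Q = 9 · 292.8 = $2635.2.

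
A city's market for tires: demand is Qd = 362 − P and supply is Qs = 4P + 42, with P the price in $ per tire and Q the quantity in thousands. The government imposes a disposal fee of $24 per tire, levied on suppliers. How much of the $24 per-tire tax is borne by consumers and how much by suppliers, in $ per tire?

Before the tax: set 362 − P = 4P + 42 → P* = $64, Q* = 298.
With the tax collected from suppliers, supply shifts: Qs = 4(P − 24) + 42.
Solving gives Q = 278.8 with consumers paying $83.2 and suppliers receiving $59.2 (the $24 wedge).
Burden on consumers: $19.2; on suppliers: $4.8. (They sum to $24.)

Consumers bear $19.2 per tire; suppliers bear $4.8 per tire.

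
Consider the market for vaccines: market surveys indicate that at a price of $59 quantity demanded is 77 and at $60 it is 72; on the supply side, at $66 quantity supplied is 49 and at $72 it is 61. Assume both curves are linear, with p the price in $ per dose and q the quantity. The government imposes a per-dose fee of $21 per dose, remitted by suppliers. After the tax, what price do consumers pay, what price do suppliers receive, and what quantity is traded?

Consumers pay $71; suppliers receive $50; quantity = 17.

Demand slope: (72 − 77)/(60 − 59) = -5, so qd = 372 − 5p.
Supply slope: (61 − 49)/(72 − 66) = 2, so qs = 2p − 83.
Without the tax, 372 − 5p = 2p − 83 gives 7p = 455, so p* = $65 and q* = 47.
With the tax collected from suppliers, supply shifts: qs = 2(p − 21) − 83.
Solving gives q = 17 with consumers paying $71 and suppliers receiving $50 (the $21 wedge).
The less price-elastic side of the market bears the larger share of a per-unit tax.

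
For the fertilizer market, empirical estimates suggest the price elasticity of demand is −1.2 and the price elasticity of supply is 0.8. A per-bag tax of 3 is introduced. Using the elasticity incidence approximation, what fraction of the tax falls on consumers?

Consumers' share ≈ 0.4.

Incidence ratio: consumers' share ≈ εs / (εs + |εd|) = 0.8 / (0.8 + 1.2) = 0.4.
Supply is the less elastic side, so consumers bear the smaller share.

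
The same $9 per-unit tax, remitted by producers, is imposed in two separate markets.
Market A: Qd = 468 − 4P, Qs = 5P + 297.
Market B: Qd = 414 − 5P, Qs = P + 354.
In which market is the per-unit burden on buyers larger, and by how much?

Market A, by $3.5.

Market A: pre-tax P* = $19, Q* = 392; post-tax Q = 372; per-unit burden on buyers = $5.
Market B: pre-tax P* = $10, Q* = 364; post-tax Q = 356.5; per-unit burden on buyers = $1.5.
Difference: $5 vs $1.5 → market A is larger by $3.5.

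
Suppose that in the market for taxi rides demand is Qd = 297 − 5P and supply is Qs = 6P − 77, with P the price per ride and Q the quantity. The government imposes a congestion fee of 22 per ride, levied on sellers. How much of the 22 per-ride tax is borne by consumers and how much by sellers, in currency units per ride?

Consumers bear 12 per ride; sellers bear 10 per ride.

Before the tax: set 297 − 5P = 6P − 77 → P* = 34, Q* = 127.
With the tax collected from sellers, supply shifts: Qs = 6(P − 22) − 77.
Solving gives Q = 67 with consumers paying 46 and sellers receiving 24 (the 22 wedge).
Burden on consumers: 12; on sellers: 10. (They sum to 22.)
The less price-elastic side of the market bears the larger share of a per-unit tax.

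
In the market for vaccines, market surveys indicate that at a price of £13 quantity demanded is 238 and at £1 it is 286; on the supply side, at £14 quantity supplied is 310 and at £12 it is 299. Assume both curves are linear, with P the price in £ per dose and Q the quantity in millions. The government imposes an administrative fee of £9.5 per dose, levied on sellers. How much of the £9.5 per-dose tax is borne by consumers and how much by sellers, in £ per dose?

Consumers bear £5.5 per dose; sellers bear £4 per dose.

Demand slope: (286 − 238)/(1 − 13) = -4, so Qd = 290 − 4P.
Supply slope: (299 − 310)/(12 − 14) = 5.5, so Qs = 5.5P + 233.
Without the tax, 290 − 4P = 5.5P + 233 gives 9.5P = 57, so P* = £6 and Q* = 266.
With the tax collected from sellers, supply shifts: Qs = 5.5(P − 9.5) + 233.
New equilibrium: consumers pay £11.5, sellers receive £2, Q = 244. (Wedge: Pb − Ps = 9.5.)
Burden on consumers: £5.5; on sellers: £4. (They sum to £9.5.)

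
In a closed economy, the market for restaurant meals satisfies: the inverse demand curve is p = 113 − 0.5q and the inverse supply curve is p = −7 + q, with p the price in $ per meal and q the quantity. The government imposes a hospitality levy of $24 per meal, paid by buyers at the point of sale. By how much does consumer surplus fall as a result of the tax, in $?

Consumer surplus falls by $576.

Inverting to q(p) form: qd = 226 − 2p; qs = p + 7.
Without the tax, 226 − 2p = p + 7 gives 3p = 219, so p* = $73 and q* = 80.
With the tax collected from buyers, demand (in seller-price terms) shifts: qd = 226 − 2(p + 24).
Solving gives q = 64 with buyers paying $81 and producers receiving $57 (the $24 wedge).
ΔCS is the trapezoid between Q = 64 and Q = 80 of height $8: ½ · (80 + 64) · 8 = $576.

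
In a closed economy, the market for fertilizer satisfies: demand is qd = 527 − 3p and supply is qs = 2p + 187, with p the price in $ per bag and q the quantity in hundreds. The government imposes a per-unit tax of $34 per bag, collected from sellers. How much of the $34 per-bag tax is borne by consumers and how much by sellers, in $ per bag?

Consumers bear $13.6 per bag; sellers bear $20.4 per bag.

Without the tax, 527 − 3p = 2p + 187 gives 5p = 340, so p* = $68 and q* = 323.
With the tax collected from sellers, supply shifts: qs = 2(p − 34) + 187.
Solving gives q = 282.2 with consumers paying $81.6 and sellers receiving $47.6 (the $34 wedge).
Burden on consumers: $13.6; on sellers: $20.4. (They sum to $34.)
The less price-elastic side of the market bears the larger share of a per-unit tax.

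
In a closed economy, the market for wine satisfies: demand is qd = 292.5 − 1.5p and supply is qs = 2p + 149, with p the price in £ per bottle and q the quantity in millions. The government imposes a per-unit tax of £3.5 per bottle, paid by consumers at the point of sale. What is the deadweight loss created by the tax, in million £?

Deadweight loss = £5.25 million.

Before the tax: set 292.5 − 1.5p = 2p + 149 → p* = £41, q* = 231.
With the tax collected from consumers, demand (in seller-price terms) shifts: qd = 292.5 − 1.5(p + 3.5).
New equilibrium: consumers pay £43, sellers receive £39.5, q = 228. (Wedge: pb − ps = 3.5.)
Quantity falls by |ΔQ| = |231 − 228| = 3.
DWL = ½ · t · |ΔQ| = ½ · 3.5 · 3 = £5.25.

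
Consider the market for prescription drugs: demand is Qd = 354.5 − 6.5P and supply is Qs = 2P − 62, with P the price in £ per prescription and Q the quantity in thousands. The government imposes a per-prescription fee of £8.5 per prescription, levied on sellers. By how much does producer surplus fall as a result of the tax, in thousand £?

Producer surplus falls by £191.75 thousand.

Before the tax: set 354.5 − 6.5P = 2P − 62 → P* = £49, Q* = 36.
With the tax collected from sellers, supply shifts: Qs = 2(P − 8.5) − 62.
New equilibrium: consumers pay £51, sellers receive £42.5, Q = 23. (Wedge: Pb − Ps = 8.5.)
ΔPS is the trapezoid between Q = 23 and Q = 36 of height £6.5: ½ · (36 + 23) · 6.5 = £191.75.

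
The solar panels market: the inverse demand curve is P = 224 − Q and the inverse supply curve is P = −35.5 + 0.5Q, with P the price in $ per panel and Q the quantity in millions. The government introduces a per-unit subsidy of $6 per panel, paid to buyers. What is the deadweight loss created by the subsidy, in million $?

Deadweight loss = $12 million.

Inverting to Q(P) form: Qd = 224 − P; Qs = 2P + 71.
Before the subsidy: set 224 − P = 2P + 71 → P* = $51, Q* = 173.
With a per-unit subsidy paid to buyers, each effectively pays P − 6, so demand becomes Qd = 224 − (P − 6).
New equilibrium: buyers pay $47, producers receive $53, Q = 177. (Wedge: Pb − Ps = −6.)
Quantity rises by |ΔQ| = |173 − 177| = 4.
DWL = ½ · t · |ΔQ| = ½ · 6 · 4 = $12.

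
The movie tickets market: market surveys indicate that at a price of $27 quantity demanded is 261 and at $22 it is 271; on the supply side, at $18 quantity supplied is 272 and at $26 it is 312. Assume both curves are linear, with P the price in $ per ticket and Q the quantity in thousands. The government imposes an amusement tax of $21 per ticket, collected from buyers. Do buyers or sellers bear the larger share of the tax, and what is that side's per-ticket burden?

Buyers bear the larger share: $15 per ticket.

Demand slope: (271 − 261)/(22 − 27) = -2, so Qd = 315 − 2P.
Supply slope: (312 − 272)/(26 − 18) = 5, so Qs = 5P + 182.
Without the tax, 315 − 2P = 5P + 182 gives 7P = 133, so P* = $19 and Q* = 277.
With the tax collected from buyers, demand (in seller-price terms) shifts: Qd = 315 − 2(P + 21).
Solving gives Q = 247 with buyers paying $34 and sellers receiving $13 (the $21 wedge).
Per-ticket burden: buyers $15, sellers $6.
Buyers take the larger share because demand is less price-elastic here (demand slope 2 vs supply slope 5).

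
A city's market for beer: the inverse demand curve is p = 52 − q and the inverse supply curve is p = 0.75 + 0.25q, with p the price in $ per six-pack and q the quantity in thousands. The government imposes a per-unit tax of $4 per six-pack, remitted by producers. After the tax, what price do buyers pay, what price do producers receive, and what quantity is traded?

Inverting to q(p) form: qd = 52 − p; qs = 4p − 3.
Before the tax: set 52 − p = 4p − 3 → p* = $11, q* = 41.
With the tax collected from producers, supply shifts: qs = 4(p − 4) − 3.
Solving gives q = 37.8 with buyers paying $14.2 and producers receiving $10.2 (the $4 wedge).

Buyers pay $14.2; producers receive $10.2; quantity = 37.8.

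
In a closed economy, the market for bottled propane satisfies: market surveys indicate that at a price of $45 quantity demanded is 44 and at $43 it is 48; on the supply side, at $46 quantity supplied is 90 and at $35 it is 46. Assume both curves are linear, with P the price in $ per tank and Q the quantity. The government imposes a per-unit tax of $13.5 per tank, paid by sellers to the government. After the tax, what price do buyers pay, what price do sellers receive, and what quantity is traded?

Demand slope: (48 − 44)/(43 − 45) = -2, so Qd = 134 − 2P.
Supply slope: (46 − 90)/(35 − 46) = 4, so Qs = 4P − 94.
Without the tax, 134 − 2P = 4P − 94 gives 6P = 228, so P* = $38 and Q* = 58.
With the tax collected from sellers, supply shifts: Qs = 4(P − 13.5) − 94.
Solving gives Q = 40 with buyers paying $47 and sellers receiving $33.5 (the $13.5 wedge).

Buyers pay $47; sellers receive $33.5; quantity = 40.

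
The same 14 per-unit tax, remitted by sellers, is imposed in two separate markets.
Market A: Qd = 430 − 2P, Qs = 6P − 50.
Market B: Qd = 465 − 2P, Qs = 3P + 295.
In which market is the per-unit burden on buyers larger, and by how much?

Market A: pre-tax P* = 60, Q* = 310; post-tax Q = 289; per-unit burden on buyers = 10.5.
Market B: pre-tax P* = 34, Q* = 397; post-tax Q = 380.2; per-unit burden on buyers = 8.4.
Difference: 10.5 vs 8.4 → market A is larger by 2.1.

Market A, by 2.1.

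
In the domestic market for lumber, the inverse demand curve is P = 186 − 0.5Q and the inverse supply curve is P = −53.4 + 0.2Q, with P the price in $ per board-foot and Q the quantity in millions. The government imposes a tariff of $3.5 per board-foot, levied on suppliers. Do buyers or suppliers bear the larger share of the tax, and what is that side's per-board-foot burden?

Inverting to Q(P) form: Qd = 372 − 2P; Qs = 5P + 267.
Without the tax, 372 − 2P = 5P + 267 gives 7P = 105, so P* = $15 and Q* = 342.
With the tax collected from suppliers, supply shifts: Qs = 5(P − 3.5) + 267.
Solving gives Q = 337 with buyers paying $17.5 and suppliers receiving $14 (the $3.5 wedge).
Per-board-foot burden: buyers $2.5, suppliers $1.
Buyers take the larger share because demand is less price-elastic here (demand slope 2 vs supply slope 5).

Buyers bear the larger share: $2.5 per board-foot.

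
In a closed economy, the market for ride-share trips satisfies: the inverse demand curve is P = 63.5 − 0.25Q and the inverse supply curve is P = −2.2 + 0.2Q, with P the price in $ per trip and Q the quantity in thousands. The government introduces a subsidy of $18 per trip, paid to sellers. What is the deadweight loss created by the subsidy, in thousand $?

Deadweight loss = $360 thousand.

Rewrite in direct form: Qd = 254 − 4P and Qs = 5P + 11.
Before the subsidy: set 254 − 4P = 5P + 11 → P* = $27, Q* = 146.
With a per-unit subsidy paid to sellers, each receives P + 18 per unit sold, so supply becomes Qs = 5(P + 18) + 11.
New equilibrium: consumers pay $17, sellers receive $35, Q = 186. (Wedge: Pb − Ps = −18.)
Quantity rises by |ΔQ| = |146 − 186| = 40.
DWL = ½ · t · |ΔQ| = ½ · 18 · 40 = $360.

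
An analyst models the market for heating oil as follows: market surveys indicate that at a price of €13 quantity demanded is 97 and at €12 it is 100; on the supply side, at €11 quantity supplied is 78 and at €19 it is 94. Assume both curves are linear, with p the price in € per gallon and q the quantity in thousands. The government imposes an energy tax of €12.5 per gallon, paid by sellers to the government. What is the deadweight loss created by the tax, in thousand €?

Demand slope: (100 − 97)/(12 − 13) = -3, so qd = 136 − 3p.
Supply slope: (94 − 78)/(19 − 11) = 2, so qs = 2p + 56.
Without the tax, 136 − 3p = 2p + 56 gives 5p = 80, so p* = €16 and q* = 88.
With the tax collected from sellers, supply shifts: qs = 2(p − 12.5) + 56.
New equilibrium: buyers pay €21, sellers receive €8.5, q = 73. (Wedge: pb − ps = 12.5.)
Quantity falls by |ΔQ| = |88 − 73| = 15.
DWL = ½ · t · |ΔQ| = ½ · 12.5 · 15 = €93.75.

Deadweight loss = €93.75 thousand.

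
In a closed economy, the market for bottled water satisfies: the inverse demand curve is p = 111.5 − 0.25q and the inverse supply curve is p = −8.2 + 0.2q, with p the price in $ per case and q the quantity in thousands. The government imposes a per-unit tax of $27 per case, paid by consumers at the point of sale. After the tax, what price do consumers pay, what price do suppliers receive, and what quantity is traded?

Consumers pay $60; suppliers receive $33; quantity = 206.

Inverting to q(p) form: qd = 446 − 4p; qs = 5p + 41.
Before the tax: set 446 − 4p = 5p + 41 → p* = $45, q* = 266.
With the tax collected from consumers, demand (in seller-price terms) shifts: qd = 446 − 4(p + 27).
Solving gives q = 206 with consumers paying $60 and suppliers receiving $33 (the $27 wedge).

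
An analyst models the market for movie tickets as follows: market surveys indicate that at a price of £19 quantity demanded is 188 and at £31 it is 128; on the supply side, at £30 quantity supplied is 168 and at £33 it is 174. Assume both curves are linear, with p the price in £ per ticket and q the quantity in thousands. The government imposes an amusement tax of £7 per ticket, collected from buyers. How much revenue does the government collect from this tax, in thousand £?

Demand slope: (128 − 188)/(31 − 19) = -5, so qd = 283 − 5p.
Supply slope: (174 − 168)/(33 − 30) = 2, so qs = 2p + 108.
Without the tax, 283 − 5p = 2p + 108 gives 7p = 175, so p* = £25 and q* = 158.
With the tax collected from buyers, demand (in seller-price terms) shifts: qd = 283 − 5(p + 7).
Solving gives q = 148 with buyers paying £27 and producers receiving £20 (the £7 wedge).
Revenue = t · Q = 7 · 148 = £1036.

Tax revenue = £1036 thousand.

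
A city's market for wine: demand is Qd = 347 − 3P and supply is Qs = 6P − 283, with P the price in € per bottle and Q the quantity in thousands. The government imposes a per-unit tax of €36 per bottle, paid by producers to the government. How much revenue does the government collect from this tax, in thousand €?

Without the tax, 347 − 3P = 6P − 283 gives 9P = 630, so P* = €70 and Q* = 137.
With the tax collected from producers, supply shifts: Qs = 6(P − 36) − 283.
New equilibrium: consumers pay €94, producers receive €58, Q = 65. (Wedge: Pb − Ps = 36.)
Revenue = t · Q = 36 · 65 = €2340.

Tax revenue = €2340 thousand.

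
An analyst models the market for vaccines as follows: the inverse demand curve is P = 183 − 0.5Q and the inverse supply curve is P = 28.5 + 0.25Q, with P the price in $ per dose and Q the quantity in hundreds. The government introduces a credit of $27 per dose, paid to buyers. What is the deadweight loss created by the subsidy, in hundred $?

Deadweight loss = $486 hundred.

Inverting to Q(P) form: Qd = 366 − 2P; Qs = 4P − 114.
Before the subsidy: set 366 − 2P = 4P − 114 → P* = $80, Q* = 206.
With a per-unit subsidy paid to buyers, each effectively pays P − 27, so demand becomes Qd = 366 − 2(P − 27).
New equilibrium: buyers pay $62, suppliers receive $89, Q = 242. (Wedge: Pb − Ps = −27.)
Quantity rises by |ΔQ| = |206 − 242| = 36.
DWL = ½ · t · |ΔQ| = ½ · 27 · 36 = $486.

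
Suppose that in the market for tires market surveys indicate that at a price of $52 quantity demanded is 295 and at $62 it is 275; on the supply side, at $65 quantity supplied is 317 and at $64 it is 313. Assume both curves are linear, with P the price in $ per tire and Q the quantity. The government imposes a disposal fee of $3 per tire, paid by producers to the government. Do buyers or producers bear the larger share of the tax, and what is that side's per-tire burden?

Buyers bear the larger share: $2 per tire.

Demand slope: (275 − 295)/(62 − 52) = -2, so Qd = 399 − 2P.
Supply slope: (313 − 317)/(64 − 65) = 4, so Qs = 4P + 57.
Without the tax, 399 − 2P = 4P + 57 gives 6P = 342, so P* = $57 and Q* = 285.
With the tax collected from producers, supply shifts: Qs = 4(P − 3) + 57.
Solving gives Q = 281 with buyers paying $59 and producers receiving $56 (the $3 wedge).
Per-tire burden: buyers $2, producers $1.
Buyers take the larger share because demand is less price-elastic here (demand slope 2 vs supply slope 4).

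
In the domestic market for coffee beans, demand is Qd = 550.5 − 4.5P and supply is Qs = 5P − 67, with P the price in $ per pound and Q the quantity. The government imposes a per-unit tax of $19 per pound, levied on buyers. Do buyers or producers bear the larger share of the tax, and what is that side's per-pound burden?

Before the tax: set 550.5 − 4.5P = 5P − 67 → P* = $65, Q* = 258.
With the tax collected from buyers, demand (in seller-price terms) shifts: Qd = 550.5 − 4.5(P + 19).
Solving gives Q = 213 with buyers paying $75 and producers receiving $56 (the $19 wedge).
Per-pound burden: buyers $10, producers $9.
Buyers take the larger share because demand is less price-elastic here (demand slope 4.5 vs supply slope 5).
The less price-elastic side of the market bears the larger share of a per-unit tax.

Buyers bear the larger share: $10 per pound.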